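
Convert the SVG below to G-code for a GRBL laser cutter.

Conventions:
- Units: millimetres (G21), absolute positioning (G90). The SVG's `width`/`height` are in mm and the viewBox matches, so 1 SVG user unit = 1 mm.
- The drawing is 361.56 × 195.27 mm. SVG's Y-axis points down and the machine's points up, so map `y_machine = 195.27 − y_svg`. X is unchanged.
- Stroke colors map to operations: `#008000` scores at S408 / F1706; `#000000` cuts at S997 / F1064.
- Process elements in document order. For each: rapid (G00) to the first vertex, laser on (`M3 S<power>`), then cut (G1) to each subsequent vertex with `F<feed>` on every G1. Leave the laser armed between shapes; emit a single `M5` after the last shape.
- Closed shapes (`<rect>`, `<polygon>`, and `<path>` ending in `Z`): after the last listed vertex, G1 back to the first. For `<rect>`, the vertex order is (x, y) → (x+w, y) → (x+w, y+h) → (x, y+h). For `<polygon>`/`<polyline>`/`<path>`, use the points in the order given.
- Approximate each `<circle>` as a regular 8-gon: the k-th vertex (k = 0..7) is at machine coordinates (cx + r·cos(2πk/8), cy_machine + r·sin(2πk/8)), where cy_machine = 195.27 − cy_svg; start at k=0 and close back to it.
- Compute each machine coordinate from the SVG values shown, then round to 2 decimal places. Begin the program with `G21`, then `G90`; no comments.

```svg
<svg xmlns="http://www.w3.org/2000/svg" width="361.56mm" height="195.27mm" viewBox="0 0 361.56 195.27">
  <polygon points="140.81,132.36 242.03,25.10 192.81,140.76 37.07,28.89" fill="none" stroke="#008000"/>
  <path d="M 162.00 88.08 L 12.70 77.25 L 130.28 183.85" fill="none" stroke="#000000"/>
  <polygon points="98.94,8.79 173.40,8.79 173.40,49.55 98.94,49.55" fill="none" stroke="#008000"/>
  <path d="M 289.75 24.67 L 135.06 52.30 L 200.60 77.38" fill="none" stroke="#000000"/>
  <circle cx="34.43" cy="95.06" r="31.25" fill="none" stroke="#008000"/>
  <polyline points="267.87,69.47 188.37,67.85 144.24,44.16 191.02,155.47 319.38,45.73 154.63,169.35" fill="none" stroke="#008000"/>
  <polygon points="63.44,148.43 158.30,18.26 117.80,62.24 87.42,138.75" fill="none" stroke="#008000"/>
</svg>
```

G21
G90
G00 X140.81 Y62.91
M3 S408
G1 X242.03 Y170.17 F1706
G1 X192.81 Y54.51 F1706
G1 X37.07 Y166.38 F1706
G1 X140.81 Y62.91 F1706
G00 X162.00 Y107.19
M3 S997
G1 X12.70 Y118.02 F1064
G1 X130.28 Y11.42 F1064
G00 X98.94 Y186.48
M3 S408
G1 X173.40 Y186.48 F1706
G1 X173.40 Y145.72 F1706
G1 X98.94 Y145.72 F1706
G1 X98.94 Y186.48 F1706
G00 X289.75 Y170.60
M3 S997
G1 X135.06 Y142.97 F1064
G1 X200.60 Y117.89 F1064
G00 X65.68 Y100.21
M3 S408
G1 X56.53 Y122.31 F1706
G1 X34.43 Y131.46 F1706
G1 X12.33 Y122.31 F1706
G1 X3.18 Y100.21 F1706
G1 X12.33 Y78.11 F1706
G1 X34.43 Y68.96 F1706
G1 X56.53 Y78.11 F1706
G1 X65.68 Y100.21 F1706
G00 X267.87 Y125.80
M3 S408
G1 X188.37 Y127.42 F1706
G1 X144.24 Y151.11 F1706
G1 X191.02 Y39.80 F1706
G1 X319.38 Y149.54 F1706
G1 X154.63 Y25.92 F1706
G00 X63.44 Y46.84
M3 S408
G1 X158.30 Y177.01 F1706
G1 X117.80 Y133.03 F1706
G1 X87.42 Y56.52 F1706
G1 X63.44 Y46.84 F1706
M5

1 u = 1 mm; y_m = 195.27 − y.

[1] `<polygon>` closed polygon, #008000→score S408 F1706: (140.81,62.91) → (242.03,170.17) → (192.81,54.51) → (37.07,166.38) → (140.81,62.91) (closed)

[2] `<path>` open polyline, #000000→cut S997 F1064: (162.00,107.19) → (12.70,118.02) → (130.28,11.42)

[3] `<polygon>` rectangle, #008000→score S408 F1706: (98.94,186.48) → (173.40,186.48) → (173.40,145.72) → (98.94,145.72) → (98.94,186.48) (closed)

[4] `<path>` open polyline, #000000→cut S997 F1064: (289.75,170.60) → (135.06,142.97) → (200.60,117.89)

[5] `<circle>` circle, #008000→score S408 F1706: (65.68,100.21) → (56.53,122.31) → (34.43,131.46) → (12.33,122.31) → (3.18,100.21) → (12.33,78.11) → (34.43,68.96) → (56.53,78.11) → (65.68,100.21) (closed)

[6] `<polyline>` open polyline, #008000→score S408 F1706: (267.87,125.80) → (188.37,127.42) → (144.24,151.11) → (191.02,39.80) → (319.38,149.54) → (154.63,25.92)

[7] `<polygon>` closed polygon, #008000→score S408 F1706: (63.44,46.84) → (158.30,177.01) → (117.80,133.03) → (87.42,56.52) → (63.44,46.84) (closed)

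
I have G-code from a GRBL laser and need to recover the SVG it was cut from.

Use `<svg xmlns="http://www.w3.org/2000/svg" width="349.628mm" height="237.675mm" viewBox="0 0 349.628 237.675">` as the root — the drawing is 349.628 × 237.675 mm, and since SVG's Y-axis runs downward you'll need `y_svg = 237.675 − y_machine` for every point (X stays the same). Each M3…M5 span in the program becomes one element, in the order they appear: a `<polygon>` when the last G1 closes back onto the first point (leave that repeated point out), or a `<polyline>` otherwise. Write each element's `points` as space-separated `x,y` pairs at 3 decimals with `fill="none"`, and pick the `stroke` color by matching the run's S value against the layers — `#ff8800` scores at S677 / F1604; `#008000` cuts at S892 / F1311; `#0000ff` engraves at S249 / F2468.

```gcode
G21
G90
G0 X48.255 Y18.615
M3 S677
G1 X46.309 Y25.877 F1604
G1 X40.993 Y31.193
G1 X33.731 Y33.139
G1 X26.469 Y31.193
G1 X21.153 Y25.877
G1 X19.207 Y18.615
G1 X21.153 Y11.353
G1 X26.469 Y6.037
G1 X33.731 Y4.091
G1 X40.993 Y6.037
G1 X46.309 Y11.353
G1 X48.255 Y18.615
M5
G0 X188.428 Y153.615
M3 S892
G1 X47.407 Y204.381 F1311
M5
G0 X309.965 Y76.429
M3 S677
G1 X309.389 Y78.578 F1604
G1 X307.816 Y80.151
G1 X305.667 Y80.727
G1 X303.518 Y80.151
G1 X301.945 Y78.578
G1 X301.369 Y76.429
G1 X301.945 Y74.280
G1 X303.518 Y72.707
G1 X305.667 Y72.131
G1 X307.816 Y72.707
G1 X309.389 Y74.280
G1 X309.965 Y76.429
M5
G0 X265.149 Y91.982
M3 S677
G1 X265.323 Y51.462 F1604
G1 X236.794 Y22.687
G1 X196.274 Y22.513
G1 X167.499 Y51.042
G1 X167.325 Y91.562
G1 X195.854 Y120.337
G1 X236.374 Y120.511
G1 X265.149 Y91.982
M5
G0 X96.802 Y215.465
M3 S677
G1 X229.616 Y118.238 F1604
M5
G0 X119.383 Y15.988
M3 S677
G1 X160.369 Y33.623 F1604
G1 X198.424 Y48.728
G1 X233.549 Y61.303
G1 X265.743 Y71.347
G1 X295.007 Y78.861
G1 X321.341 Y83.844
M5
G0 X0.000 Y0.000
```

Machine Y-up, SVG Y-down with viewBox height 237.675, so y_svg = 237.675 − y_machine; X carries over.

Run 1: S677 ⇒ score layer `#ff8800`. The run returns to its start, so emit a `<polygon>` with points (Y-flipped): 48.255,219.060 46.309,211.798 40.993,206.482 33.731,204.536 26.469,206.482 21.153,211.798 19.207,219.060 21.153,226.322 26.469,231.638 33.731,233.584 40.993,231.638 46.309,226.322.

Run 2: power S892 maps to stroke `#008000` (cut). The run is open, so emit a `<polyline>` with points (Y-flipped): 188.428,84.060 47.407,33.294.

Run 3: S677 ⇒ score layer `#ff8800`. The run returns to its start, so emit a `<polygon>` with points (Y-flipped): 309.965,161.246 309.389,159.097 307.816,157.524 305.667,156.948 303.518,157.524 301.945,159.097 301.369,161.246 301.945,163.395 303.518,164.968 305.667,165.544 307.816,164.968 309.389,163.395.

Run 4: S677 ⇒ score layer `#ff8800`. The run returns to its start, so emit a `<polygon>` with points (Y-flipped): 265.149,145.693 265.323,186.213 236.794,214.988 196.274,215.162 167.499,186.633 167.325,146.113 195.854,117.338 236.374,117.164.

Run 5: power S677 maps to stroke `#ff8800` (score). The run is open, so emit a `<polyline>` with points (Y-flipped): 96.802,22.210 229.616,119.437.

Run 6: power S677 maps to stroke `#ff8800` (score). The run is open, so emit a `<polyline>` with points (Y-flipped): 119.383,221.687 160.369,204.052 198.424,188.947 233.549,176.372 265.743,166.328 295.007,158.814 321.341,153.831.

<svg xmlns="http://www.w3.org/2000/svg" width="349.628mm" height="237.675mm" viewBox="0 0 349.628 237.675">
  <polygon points="48.255,219.060 46.309,211.798 40.993,206.482 33.731,204.536 26.469,206.482 21.153,211.798 19.207,219.060 21.153,226.322 26.469,231.638 33.731,233.584 40.993,231.638 46.309,226.322" fill="none" stroke="#ff8800"/>
  <polyline points="188.428,84.060 47.407,33.294" fill="none" stroke="#008000"/>
  <polygon points="309.965,161.246 309.389,159.097 307.816,157.524 305.667,156.948 303.518,157.524 301.945,159.097 301.369,161.246 301.945,163.395 303.518,164.968 305.667,165.544 307.816,164.968 309.389,163.395" fill="none" stroke="#ff8800"/>
  <polygon points="265.149,145.693 265.323,186.213 236.794,214.988 196.274,215.162 167.499,186.633 167.325,146.113 195.854,117.338 236.374,117.164" fill="none" stroke="#ff8800"/>
  <polyline points="96.802,22.210 229.616,119.437" fill="none" stroke="#ff8800"/>
  <polyline points="119.383,221.687 160.369,204.052 198.424,188.947 233.549,176.372 265.743,166.328 295.007,158.814 321.341,153.831" fill="none" stroke="#ff8800"/>
</svg>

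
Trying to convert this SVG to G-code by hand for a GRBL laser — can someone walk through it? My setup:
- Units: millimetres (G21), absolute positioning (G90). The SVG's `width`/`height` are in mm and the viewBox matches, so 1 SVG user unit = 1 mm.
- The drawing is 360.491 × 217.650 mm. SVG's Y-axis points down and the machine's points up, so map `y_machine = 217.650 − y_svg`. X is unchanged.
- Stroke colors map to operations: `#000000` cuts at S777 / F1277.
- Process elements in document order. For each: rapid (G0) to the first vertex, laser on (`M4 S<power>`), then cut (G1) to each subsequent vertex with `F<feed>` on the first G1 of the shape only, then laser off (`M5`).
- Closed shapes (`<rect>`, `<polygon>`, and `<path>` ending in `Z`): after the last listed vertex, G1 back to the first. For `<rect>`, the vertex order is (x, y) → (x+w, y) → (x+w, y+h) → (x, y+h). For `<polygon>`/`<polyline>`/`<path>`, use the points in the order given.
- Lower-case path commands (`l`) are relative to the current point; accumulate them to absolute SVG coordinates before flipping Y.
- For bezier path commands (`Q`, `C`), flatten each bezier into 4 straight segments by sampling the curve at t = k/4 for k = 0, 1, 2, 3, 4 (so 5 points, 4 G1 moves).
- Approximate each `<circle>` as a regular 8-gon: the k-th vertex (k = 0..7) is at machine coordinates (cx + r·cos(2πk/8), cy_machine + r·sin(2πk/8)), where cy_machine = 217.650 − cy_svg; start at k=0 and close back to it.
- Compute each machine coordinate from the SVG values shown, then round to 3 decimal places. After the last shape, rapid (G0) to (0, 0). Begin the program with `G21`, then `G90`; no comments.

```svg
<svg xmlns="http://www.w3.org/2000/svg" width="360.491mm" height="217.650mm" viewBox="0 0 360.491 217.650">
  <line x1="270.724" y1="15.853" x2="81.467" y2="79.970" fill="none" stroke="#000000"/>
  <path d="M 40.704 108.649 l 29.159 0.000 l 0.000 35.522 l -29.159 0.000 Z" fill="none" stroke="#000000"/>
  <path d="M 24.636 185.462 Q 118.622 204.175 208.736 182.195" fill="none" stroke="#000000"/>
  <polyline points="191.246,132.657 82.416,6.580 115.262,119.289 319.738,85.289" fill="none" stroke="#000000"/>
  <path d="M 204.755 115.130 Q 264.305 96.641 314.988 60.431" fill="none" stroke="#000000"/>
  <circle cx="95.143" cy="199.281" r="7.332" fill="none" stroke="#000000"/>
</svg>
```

viewBox `0 0 360.491 217.650` with mm width/height → 1 unit = 1 mm. Flip: y_m = 217.650 − y_svg.

**Shape 1** — `<line>` line segment, stroke `#000000` → cut (S777, F1277). Machine vertices: (270.724,201.797) → (81.467,137.680). Open path.

**Shape 2** — `<path>` rectangle, stroke `#000000` → cut (S777, F1277). Machine vertices: (40.704,109.001) → (69.863,109.001) → (69.863,73.479) → (40.704,73.479) → (40.704,109.001). Closed: final G1 returns to the first vertex.

**Shape 3** — `<path>` quadratic bezier, stroke `#000000` → cut (S777, F1277). Control points (SVG): P0=(24.636,185.462), P1=(118.622,204.175), P2=(208.736,182.195); sampled at t=k/4. Machine vertices: (24.636,32.188) → (71.387,25.375) → (117.654,23.648) → (163.437,27.008) → (208.736,35.455). Open path.

**Shape 4** — `<polyline>` open polyline, stroke `#000000` → cut (S777, F1277). Machine vertices: (191.246,84.993) → (82.416,211.070) → (115.262,98.361) → (319.738,132.361). Open path.

**Shape 5** — `<path>` quadratic bezier, stroke `#000000` → cut (S777, F1277). Control points (SVG): P0=(204.755,115.130), P1=(264.305,96.641), P2=(314.988,60.431); sampled at t=k/4. Machine vertices: (204.755,102.520) → (233.976,112.872) → (262.088,125.439) → (289.092,140.222) → (314.988,157.219). Open path.

**Shape 6** — `<circle>` circle, stroke `#000000` → cut (S777, F1277). Machine vertices: (102.475,18.369) → (100.328,23.554) → (95.143,25.701) → (89.958,23.554) → (87.811,18.369) → (89.958,13.184) → (95.143,11.037) → (100.328,13.184) → (102.475,18.369). Closed: final G1 returns to the first vertex.

G21
G90
G0 X270.724 Y201.797
M4 S777
G1 X81.467 Y137.680 F1277
M5
G0 X40.704 Y109.001
M4 S777
G1 X69.863 Y109.001 F1277
G1 X69.863 Y73.479
G1 X40.704 Y73.479
G1 X40.704 Y109.001
M5
G0 X24.636 Y32.188
M4 S777
G1 X71.387 Y25.375 F1277
G1 X117.654 Y23.648
G1 X163.437 Y27.008
G1 X208.736 Y35.455
M5
G0 X191.246 Y84.993
M4 S777
G1 X82.416 Y211.070 F1277
G1 X115.262 Y98.361
G1 X319.738 Y132.361
M5
G0 X204.755 Y102.520
M4 S777
G1 X233.976 Y112.872 F1277
G1 X262.088 Y125.439
G1 X289.092 Y140.222
G1 X314.988 Y157.219
M5
G0 X102.475 Y18.369
M4 S777
G1 X100.328 Y23.554 F1277
G1 X95.143 Y25.701
G1 X89.958 Y23.554
G1 X87.811 Y18.369
G1 X89.958 Y13.184
G1 X95.143 Y11.037
G1 X100.328 Y13.184
G1 X102.475 Y18.369
M5
G0 X0.000 Y0.000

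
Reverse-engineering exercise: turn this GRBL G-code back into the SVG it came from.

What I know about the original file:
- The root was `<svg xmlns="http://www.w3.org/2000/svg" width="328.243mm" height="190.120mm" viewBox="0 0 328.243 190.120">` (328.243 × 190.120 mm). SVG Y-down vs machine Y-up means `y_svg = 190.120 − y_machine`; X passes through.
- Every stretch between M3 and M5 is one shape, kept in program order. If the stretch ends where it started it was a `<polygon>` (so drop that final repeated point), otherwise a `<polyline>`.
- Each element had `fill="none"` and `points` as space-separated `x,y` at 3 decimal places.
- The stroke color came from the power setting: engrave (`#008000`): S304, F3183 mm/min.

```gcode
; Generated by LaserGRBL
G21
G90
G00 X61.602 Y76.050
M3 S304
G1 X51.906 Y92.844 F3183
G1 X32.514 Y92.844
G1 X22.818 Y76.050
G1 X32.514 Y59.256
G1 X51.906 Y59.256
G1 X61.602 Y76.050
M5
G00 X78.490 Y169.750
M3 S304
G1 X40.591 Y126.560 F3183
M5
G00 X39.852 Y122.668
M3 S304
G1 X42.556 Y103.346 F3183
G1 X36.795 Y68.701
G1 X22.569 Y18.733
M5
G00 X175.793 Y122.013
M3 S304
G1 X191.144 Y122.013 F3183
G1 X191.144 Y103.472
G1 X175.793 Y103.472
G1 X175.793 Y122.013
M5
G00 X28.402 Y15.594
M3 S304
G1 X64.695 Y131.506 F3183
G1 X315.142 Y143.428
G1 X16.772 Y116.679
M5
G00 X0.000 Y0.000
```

<svg xmlns="http://www.w3.org/2000/svg" width="328.243mm" height="190.120mm" viewBox="0 0 328.243 190.120">
  <polygon points="61.602,114.070 51.906,97.276 32.514,97.276 22.818,114.070 32.514,130.864 51.906,130.864" fill="none" stroke="#008000"/>
  <polyline points="78.490,20.370 40.591,63.560" fill="none" stroke="#008000"/>
  <polyline points="39.852,67.452 42.556,86.774 36.795,121.419 22.569,171.387" fill="none" stroke="#008000"/>
  <polygon points="175.793,68.107 191.144,68.107 191.144,86.648 175.793,86.648" fill="none" stroke="#008000"/>
  <polyline points="28.402,174.526 64.695,58.614 315.142,46.692 16.772,73.441" fill="none" stroke="#008000"/>
</svg>

y_svg = 190.120 − y_m. Every run uses S304, so all elements get stroke `#008000` (engrave).

[1] closed run; points: 61.602,114.070 51.906,97.276 32.514,97.276 22.818,114.070 32.514,130.864 51.906,130.864

[2] open run; points: 78.490,20.370 40.591,63.560

[3] open run; points: 39.852,67.452 42.556,86.774 36.795,121.419 22.569,171.387

[4] closed run; points: 175.793,68.107 191.144,68.107 191.144,86.648 175.793,86.648

[5] open run; points: 28.402,174.526 64.695,58.614 315.142,46.692 16.772,73.441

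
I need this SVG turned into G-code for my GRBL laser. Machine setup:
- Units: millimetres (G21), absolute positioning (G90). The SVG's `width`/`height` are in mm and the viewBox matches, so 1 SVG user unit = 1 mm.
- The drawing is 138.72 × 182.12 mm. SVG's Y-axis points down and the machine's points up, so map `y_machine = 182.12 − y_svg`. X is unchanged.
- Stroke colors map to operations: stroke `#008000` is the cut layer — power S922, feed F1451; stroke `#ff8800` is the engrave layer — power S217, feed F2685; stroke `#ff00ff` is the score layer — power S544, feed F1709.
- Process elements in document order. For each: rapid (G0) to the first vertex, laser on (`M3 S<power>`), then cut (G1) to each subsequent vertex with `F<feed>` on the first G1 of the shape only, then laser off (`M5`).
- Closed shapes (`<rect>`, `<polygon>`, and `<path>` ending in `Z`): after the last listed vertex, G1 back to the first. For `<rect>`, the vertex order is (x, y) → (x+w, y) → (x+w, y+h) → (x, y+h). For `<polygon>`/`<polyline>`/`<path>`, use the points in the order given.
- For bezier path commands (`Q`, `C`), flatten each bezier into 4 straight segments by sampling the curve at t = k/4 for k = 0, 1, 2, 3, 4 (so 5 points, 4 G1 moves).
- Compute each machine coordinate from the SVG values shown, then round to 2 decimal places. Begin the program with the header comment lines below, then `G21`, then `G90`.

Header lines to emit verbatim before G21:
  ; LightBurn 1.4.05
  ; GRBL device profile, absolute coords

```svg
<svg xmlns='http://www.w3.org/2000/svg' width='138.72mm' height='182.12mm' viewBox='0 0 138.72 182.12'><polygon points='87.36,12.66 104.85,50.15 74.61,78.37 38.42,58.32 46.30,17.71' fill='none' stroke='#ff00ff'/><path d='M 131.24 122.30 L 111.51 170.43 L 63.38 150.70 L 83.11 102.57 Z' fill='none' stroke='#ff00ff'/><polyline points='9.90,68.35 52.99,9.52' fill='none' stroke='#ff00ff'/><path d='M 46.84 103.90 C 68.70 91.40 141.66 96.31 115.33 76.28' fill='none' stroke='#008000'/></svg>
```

; LightBurn 1.4.05
; GRBL device profile, absolute coords
G21
G90
G0 X87.36 Y169.46
M3 S544
G1 X104.85 Y131.97 F1709
G1 X74.61 Y103.75
G1 X38.42 Y123.80
G1 X46.30 Y164.41
G1 X87.36 Y169.46
M5
G0 X131.24 Y59.82
M3 S544
G1 X111.51 Y11.69 F1709
G1 X63.38 Y31.42
G1 X83.11 Y79.55
G1 X131.24 Y59.82
M5
G0 X9.90 Y113.77
M3 S544
G1 X52.99 Y172.60 F1709
M5
G0 X46.84 Y78.22
M3 S922
G1 X70.47 Y84.99 F1451
G1 X99.16 Y89.21
G1 X118.81 Y94.83
G1 X115.33 Y105.84
M5

viewBox `0 0 138.72 182.12` with mm width/height → 1 unit = 1 mm. Flip: y_m = 182.12 − y_svg.

**Shape 1** — `<polygon>` regular polygon, stroke `#ff00ff` → score (S544, F1709). Machine vertices: (87.36,169.46) → (104.85,131.97) → (74.61,103.75) → (38.42,123.80) → (46.30,164.41) → (87.36,169.46). Closed: final G1 returns to the first vertex.

**Shape 2** — `<path>` regular polygon, stroke `#ff00ff` → score (S544, F1709). Machine vertices: (131.24,59.82) → (111.51,11.69) → (63.38,31.42) → (83.11,79.55) → (131.24,59.82). Closed: final G1 returns to the first vertex.

**Shape 3** — `<polyline>` line segment, stroke `#ff00ff` → score (S544, F1709). Machine vertices: (9.90,113.77) → (52.99,172.60). Open path.

**Shape 4** — `<path>` cubic bezier, stroke `#008000` → cut (S922, F1451). Control points (SVG): P0=(46.84,103.90), P1=(68.70,91.40), P2=(141.66,96.31), P3=(115.33,76.28); sampled at t=k/4. Machine vertices: (46.84,78.22) → (70.47,84.99) → (99.16,89.21) → (118.81,94.83) → (115.33,105.84). Open path.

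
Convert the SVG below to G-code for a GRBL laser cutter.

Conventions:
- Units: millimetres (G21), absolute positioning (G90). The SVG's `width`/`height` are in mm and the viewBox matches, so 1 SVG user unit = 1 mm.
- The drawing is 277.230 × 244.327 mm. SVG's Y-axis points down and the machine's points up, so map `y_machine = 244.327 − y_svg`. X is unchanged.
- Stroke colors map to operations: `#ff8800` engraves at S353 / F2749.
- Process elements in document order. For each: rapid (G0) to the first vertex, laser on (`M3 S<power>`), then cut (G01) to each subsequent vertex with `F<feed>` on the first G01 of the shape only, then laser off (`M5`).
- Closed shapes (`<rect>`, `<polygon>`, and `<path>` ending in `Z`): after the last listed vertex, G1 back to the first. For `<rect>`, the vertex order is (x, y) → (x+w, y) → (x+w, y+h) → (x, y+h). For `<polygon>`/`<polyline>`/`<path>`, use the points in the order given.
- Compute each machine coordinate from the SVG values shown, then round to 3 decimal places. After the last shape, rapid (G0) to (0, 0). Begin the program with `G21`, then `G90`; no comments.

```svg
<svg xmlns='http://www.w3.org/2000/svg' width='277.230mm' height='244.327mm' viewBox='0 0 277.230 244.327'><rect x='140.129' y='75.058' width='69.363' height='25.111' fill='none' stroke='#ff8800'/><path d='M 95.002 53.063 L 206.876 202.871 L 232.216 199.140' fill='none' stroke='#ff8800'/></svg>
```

G21
G90
G0 X140.129 Y169.269
M3 S353
G01 X209.492 Y169.269 F2749
G01 X209.492 Y144.158
G01 X140.129 Y144.158
G01 X140.129 Y169.269
M5
G0 X95.002 Y191.264
M3 S353
G01 X206.876 Y41.456 F2749
G01 X232.216 Y45.187
M5
G0 X0.000 Y0.000

Since the viewBox matches the mm dimensions, user units are millimetres directly. The only transform is the Y-flip y_m = 244.327 − y_svg.

Shape 1 is a rectangle drawn with `<rect>`. Its stroke #ff8800 means engrave at S353, F2749. After flipping Y the toolpath is (140.129,169.269) → (209.492,169.269) → (209.492,144.158) → (140.129,144.158) → (140.129,169.269), returning to the start.

Shape 2 is a open polyline drawn with `<path>`. Its stroke #ff8800 means engrave at S353, F2749. After flipping Y the toolpath is (95.002,191.264) → (206.876,41.456) → (232.216,45.187).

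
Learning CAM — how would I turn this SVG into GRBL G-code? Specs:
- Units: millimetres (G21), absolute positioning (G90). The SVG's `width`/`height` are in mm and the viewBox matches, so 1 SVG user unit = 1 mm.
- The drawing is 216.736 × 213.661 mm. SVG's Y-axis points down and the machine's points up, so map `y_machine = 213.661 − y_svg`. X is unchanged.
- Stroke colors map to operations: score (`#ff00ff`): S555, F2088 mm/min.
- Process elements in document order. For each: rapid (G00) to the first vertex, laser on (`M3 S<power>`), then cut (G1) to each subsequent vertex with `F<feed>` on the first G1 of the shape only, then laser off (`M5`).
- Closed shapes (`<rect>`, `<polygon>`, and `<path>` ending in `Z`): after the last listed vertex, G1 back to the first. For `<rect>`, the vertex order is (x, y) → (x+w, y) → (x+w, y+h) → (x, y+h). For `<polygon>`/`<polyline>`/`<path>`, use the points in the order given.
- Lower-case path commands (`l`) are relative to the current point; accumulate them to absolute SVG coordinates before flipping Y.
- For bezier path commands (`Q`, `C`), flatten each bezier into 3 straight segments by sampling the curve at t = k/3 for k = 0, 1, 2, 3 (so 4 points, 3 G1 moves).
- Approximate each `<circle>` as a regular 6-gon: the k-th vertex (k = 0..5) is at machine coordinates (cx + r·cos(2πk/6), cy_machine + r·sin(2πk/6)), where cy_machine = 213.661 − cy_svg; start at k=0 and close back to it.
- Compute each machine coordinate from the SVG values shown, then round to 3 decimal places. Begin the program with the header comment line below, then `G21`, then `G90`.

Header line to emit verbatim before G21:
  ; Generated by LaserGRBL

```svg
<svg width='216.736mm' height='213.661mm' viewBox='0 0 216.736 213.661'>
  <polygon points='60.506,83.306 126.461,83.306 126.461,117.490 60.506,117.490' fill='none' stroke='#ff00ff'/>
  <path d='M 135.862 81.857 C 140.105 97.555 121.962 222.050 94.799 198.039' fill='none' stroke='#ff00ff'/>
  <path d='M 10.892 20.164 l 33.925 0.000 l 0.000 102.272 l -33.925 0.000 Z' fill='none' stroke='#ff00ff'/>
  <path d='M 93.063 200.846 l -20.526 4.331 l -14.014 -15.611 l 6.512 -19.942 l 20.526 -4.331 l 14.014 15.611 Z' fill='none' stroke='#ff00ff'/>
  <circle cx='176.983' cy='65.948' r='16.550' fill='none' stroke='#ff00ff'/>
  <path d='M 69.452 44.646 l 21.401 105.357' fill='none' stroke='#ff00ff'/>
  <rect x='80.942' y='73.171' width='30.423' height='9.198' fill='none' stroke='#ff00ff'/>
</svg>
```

; Generated by LaserGRBL
G21
G90
G00 X60.506 Y130.355
M3 S555
G1 X126.461 Y130.355 F2088
G1 X126.461 Y96.171
G1 X60.506 Y96.171
G1 X60.506 Y130.355
M5
G00 X135.862 Y131.804
M3 S555
G1 X133.138 Y89.370 F2088
G1 X118.460 Y31.583
G1 X94.799 Y15.622
M5
G00 X10.892 Y193.497
M3 S555
G1 X44.817 Y193.497 F2088
G1 X44.817 Y91.225
G1 X10.892 Y91.225
G1 X10.892 Y193.497
M5
G00 X93.063 Y12.815
M3 S555
G1 X72.537 Y8.484 F2088
G1 X58.523 Y24.095
G1 X65.035 Y44.037
G1 X85.561 Y48.368
G1 X99.575 Y32.757
G1 X93.063 Y12.815
M5
G00 X193.533 Y147.713
M3 S555
G1 X185.258 Y162.046 F2088
G1 X168.708 Y162.046
G1 X160.433 Y147.713
G1 X168.708 Y133.380
G1 X185.258 Y133.380
G1 X193.533 Y147.713
M5
G00 X69.452 Y169.015
M3 S555
G1 X90.853 Y63.658 F2088
M5
G00 X80.942 Y140.490
M3 S555
G1 X111.365 Y140.490 F2088
G1 X111.365 Y131.292
G1 X80.942 Y131.292
G1 X80.942 Y140.490
M5

viewBox `0 0 216.736 213.661` with mm width/height → 1 unit = 1 mm. Flip: y_m = 213.661 − y_svg.

**Shape 1** — `<polygon>` rectangle, stroke `#ff00ff` → score (S555, F2088). Machine vertices: (60.506,130.355) → (126.461,130.355) → (126.461,96.171) → (60.506,96.171) → (60.506,130.355). Closed: final G1 returns to the first vertex.

**Shape 2** — `<path>` cubic bezier, stroke `#ff00ff` → score (S555, F2088). Control points (SVG): P0=(135.862,81.857), P1=(140.105,97.555), P2=(121.962,222.050), P3=(94.799,198.039); sampled at t=k/3. Machine vertices: (135.862,131.804) → (133.138,89.370) → (118.460,31.583) → (94.799,15.622). Open path.

**Shape 3** — `<path>` rectangle, stroke `#ff00ff` → score (S555, F2088). Machine vertices: (10.892,193.497) → (44.817,193.497) → (44.817,91.225) → (10.892,91.225) → (10.892,193.497). Closed: final G1 returns to the first vertex.

**Shape 4** — `<path>` regular polygon, stroke `#ff00ff` → score (S555, F2088). Machine vertices: (93.063,12.815) → (72.537,8.484) → (58.523,24.095) → (65.035,44.037) → (85.561,48.368) → (99.575,32.757) → (93.063,12.815). Closed: final G1 returns to the first vertex.

**Shape 5** — `<circle>` circle, stroke `#ff00ff` → score (S555, F2088). Machine vertices: (193.533,147.713) → (185.258,162.046) → (168.708,162.046) → (160.433,147.713) → (168.708,133.380) → (185.258,133.380) → (193.533,147.713). Closed: final G1 returns to the first vertex.

**Shape 6** — `<path>` line segment, stroke `#ff00ff` → score (S555, F2088). Machine vertices: (69.452,169.015) → (90.853,63.658). Open path.

**Shape 7** — `<rect>` rectangle, stroke `#ff00ff` → score (S555, F2088). Machine vertices: (80.942,140.490) → (111.365,140.490) → (111.365,131.292) → (80.942,131.292) → (80.942,140.490). Closed: final G1 returns to the first vertex.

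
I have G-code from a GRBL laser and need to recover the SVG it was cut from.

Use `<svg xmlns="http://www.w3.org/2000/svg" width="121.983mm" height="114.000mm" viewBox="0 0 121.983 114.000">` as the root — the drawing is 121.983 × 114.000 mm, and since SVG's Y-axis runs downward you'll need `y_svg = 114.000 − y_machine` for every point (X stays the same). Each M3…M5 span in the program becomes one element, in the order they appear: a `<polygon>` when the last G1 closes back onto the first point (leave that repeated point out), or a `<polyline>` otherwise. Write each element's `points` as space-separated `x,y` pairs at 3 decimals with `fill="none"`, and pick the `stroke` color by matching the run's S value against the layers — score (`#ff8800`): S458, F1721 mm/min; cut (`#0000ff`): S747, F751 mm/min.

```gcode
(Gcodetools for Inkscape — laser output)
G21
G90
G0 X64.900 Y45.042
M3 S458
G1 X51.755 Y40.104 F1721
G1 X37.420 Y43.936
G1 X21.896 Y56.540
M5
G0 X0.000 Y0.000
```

y_svg = 114.000 − y_m. Every run uses S458, so all elements get stroke `#ff8800` (score).

[1] open run; points: 64.900,68.958 51.755,73.896 37.420,70.064 21.896,57.460

<svg xmlns="http://www.w3.org/2000/svg" width="121.983mm" height="114.000mm" viewBox="0 0 121.983 114.000">
  <polyline points="64.900,68.958 51.755,73.896 37.420,70.064 21.896,57.460" fill="none" stroke="#ff8800"/>
</svg>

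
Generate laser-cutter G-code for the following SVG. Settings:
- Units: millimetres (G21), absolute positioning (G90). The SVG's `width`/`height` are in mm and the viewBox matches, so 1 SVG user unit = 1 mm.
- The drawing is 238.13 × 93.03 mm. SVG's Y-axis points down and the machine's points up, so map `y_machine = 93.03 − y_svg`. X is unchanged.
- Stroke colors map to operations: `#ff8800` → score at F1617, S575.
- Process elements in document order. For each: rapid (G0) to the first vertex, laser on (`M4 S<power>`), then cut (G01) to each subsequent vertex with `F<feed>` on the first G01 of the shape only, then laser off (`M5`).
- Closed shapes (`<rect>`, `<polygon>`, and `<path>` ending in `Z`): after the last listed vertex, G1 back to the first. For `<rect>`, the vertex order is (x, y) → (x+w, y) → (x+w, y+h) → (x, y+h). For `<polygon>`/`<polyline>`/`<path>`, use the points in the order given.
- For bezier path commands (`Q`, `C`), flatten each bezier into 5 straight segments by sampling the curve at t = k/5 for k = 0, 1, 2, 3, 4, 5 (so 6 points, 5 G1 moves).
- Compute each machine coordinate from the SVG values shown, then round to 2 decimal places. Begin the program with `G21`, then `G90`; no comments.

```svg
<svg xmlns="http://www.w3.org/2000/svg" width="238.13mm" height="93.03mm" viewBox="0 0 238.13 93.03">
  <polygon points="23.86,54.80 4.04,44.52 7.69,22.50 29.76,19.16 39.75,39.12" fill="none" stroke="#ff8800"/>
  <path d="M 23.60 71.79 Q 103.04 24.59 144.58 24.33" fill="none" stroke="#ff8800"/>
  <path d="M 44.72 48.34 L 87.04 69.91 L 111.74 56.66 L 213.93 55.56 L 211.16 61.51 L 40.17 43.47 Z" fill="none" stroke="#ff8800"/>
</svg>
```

G21
G90
G0 X23.86 Y38.23
M4 S575
G01 X4.04 Y48.51 F1617
G01 X7.69 Y70.53
G01 X29.76 Y73.87
G01 X39.75 Y53.91
G01 X23.86 Y38.23
M5
G0 X23.60 Y21.24
M4 S575
G01 X53.86 Y38.24 F1617
G01 X81.09 Y51.49
G01 X105.28 Y60.98
G01 X126.45 Y66.72
G01 X144.58 Y68.70
M5
G0 X44.72 Y44.69
M4 S575
G01 X87.04 Y23.12 F1617
G01 X111.74 Y36.37
G01 X213.93 Y37.47
G01 X211.16 Y31.52
G01 X40.17 Y49.56
G01 X44.72 Y44.69
M5

Since the viewBox matches the mm dimensions, user units are millimetres directly. The only transform is the Y-flip y_m = 93.03 − y_svg.

Shape 1 is a regular polygon drawn with `<polygon>`. Its stroke #ff8800 means score at S575, F1617. After flipping Y the toolpath is (23.86,38.23) → (4.04,48.51) → (7.69,70.53) → (29.76,73.87) → (39.75,53.91) → (23.86,38.23), returning to the start.

Shape 2 is a quadratic bezier drawn with `<path>`. Its stroke #ff8800 means score at S575, F1617. After flipping Y the toolpath is (23.60,21.24) → (53.86,38.24) → (81.09,51.49) → (105.28,60.98) → (126.45,66.72) → (144.58,68.70).

Shape 3 is a closed polygon drawn with `<path>`. Its stroke #ff8800 means score at S575, F1617. After flipping Y the toolpath is (44.72,44.69) → (87.04,23.12) → (111.74,36.37) → (213.93,37.47) → (211.16,31.52) → (40.17,49.56) → (44.72,44.69), returning to the start.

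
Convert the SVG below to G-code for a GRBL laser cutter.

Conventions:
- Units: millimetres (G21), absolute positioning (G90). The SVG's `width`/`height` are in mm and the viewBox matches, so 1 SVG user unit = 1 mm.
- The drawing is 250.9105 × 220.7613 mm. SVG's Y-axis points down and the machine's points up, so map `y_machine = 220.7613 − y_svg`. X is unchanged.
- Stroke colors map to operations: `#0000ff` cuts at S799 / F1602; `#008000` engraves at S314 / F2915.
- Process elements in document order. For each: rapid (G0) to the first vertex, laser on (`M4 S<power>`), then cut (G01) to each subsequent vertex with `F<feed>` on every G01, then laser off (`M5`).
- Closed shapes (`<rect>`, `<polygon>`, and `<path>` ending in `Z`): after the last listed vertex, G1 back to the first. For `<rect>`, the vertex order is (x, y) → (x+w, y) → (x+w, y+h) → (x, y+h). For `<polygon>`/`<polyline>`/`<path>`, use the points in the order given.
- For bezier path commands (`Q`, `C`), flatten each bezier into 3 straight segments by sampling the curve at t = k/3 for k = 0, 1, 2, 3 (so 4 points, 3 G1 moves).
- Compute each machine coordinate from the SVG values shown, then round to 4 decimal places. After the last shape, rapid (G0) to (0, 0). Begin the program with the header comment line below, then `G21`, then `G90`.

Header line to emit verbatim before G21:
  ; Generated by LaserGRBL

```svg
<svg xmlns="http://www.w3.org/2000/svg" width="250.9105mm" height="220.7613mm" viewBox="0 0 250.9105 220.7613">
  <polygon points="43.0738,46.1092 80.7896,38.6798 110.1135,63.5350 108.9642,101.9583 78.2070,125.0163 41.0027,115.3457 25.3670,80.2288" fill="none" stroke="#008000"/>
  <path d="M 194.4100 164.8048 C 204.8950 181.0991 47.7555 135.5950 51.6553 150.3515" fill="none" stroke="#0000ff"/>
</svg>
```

; Generated by LaserGRBL
G21
G90
G0 X43.0738 Y174.6521
M4 S314
G01 X80.7896 Y182.0815 F2915
G01 X110.1135 Y157.2263 F2915
G01 X108.9642 Y118.8030 F2915
G01 X78.2070 Y95.7450 F2915
G01 X41.0027 Y105.4156 F2915
G01 X25.3670 Y140.5325 F2915
G01 X43.0738 Y174.6521 F2915
M5
G0 X194.4100 Y55.9565
M4 S799
G01 X161.1929 Y55.7410 F1602
G01 X89.2625 Y69.6001 F1602
G01 X51.6553 Y70.4098 F1602
M5
G0 X0.0000 Y0.0000

viewBox `0 0 250.9105 220.7613` with mm width/height → 1 unit = 1 mm. Flip: y_m = 220.7613 − y_svg.

**Shape 1** — `<polygon>` regular polygon, stroke `#008000` → engrave (S314, F2915). Machine vertices: (43.0738,174.6521) → (80.7896,182.0815) → (110.1135,157.2263) → (108.9642,118.8030) → (78.2070,95.7450) → (41.0027,105.4156) → (25.3670,140.5325) → (43.0738,174.6521). Closed: final G1 returns to the first vertex.

**Shape 2** — `<path>` cubic bezier, stroke `#0000ff` → cut (S799, F1602). Control points (SVG): P0=(194.4100,164.8048), P1=(204.8950,181.0991), P2=(47.7555,135.5950), P3=(51.6553,150.3515); sampled at t=k/3. Machine vertices: (194.4100,55.9565) → (161.1929,55.7410) → (89.2625,69.6001) → (51.6553,70.4098). Open path.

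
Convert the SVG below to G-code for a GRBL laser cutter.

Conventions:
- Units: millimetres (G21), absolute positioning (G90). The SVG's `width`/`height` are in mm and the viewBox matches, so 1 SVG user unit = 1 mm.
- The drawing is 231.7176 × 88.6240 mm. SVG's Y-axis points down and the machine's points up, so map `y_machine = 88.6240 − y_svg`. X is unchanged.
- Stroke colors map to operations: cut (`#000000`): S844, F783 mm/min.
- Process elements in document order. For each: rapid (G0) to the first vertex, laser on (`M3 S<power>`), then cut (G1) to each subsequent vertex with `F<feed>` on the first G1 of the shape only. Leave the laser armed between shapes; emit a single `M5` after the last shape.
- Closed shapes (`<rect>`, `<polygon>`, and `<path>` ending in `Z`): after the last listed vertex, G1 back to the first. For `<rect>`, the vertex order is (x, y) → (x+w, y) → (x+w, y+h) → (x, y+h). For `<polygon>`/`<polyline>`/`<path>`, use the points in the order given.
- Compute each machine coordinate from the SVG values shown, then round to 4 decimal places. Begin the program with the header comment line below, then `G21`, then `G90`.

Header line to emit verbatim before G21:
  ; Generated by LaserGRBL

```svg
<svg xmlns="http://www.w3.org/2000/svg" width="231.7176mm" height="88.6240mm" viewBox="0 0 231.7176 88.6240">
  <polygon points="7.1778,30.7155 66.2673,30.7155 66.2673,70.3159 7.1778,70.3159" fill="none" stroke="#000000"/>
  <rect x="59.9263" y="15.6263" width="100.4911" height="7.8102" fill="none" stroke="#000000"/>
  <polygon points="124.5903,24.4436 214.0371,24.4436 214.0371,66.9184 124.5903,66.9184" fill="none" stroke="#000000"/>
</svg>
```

; Generated by LaserGRBL
G21
G90
G0 X7.1778 Y57.9085
M3 S844
G1 X66.2673 Y57.9085 F783
G1 X66.2673 Y18.3081
G1 X7.1778 Y18.3081
G1 X7.1778 Y57.9085
G0 X59.9263 Y72.9977
M3 S844
G1 X160.4174 Y72.9977 F783
G1 X160.4174 Y65.1875
G1 X59.9263 Y65.1875
G1 X59.9263 Y72.9977
G0 X124.5903 Y64.1804
M3 S844
G1 X214.0371 Y64.1804 F783
G1 X214.0371 Y21.7056
G1 X124.5903 Y21.7056
G1 X124.5903 Y64.1804
M5

Since the viewBox matches the mm dimensions, user units are millimetres directly. The only transform is the Y-flip y_m = 88.6240 − y_svg.

Shape 1 is a rectangle drawn with `<polygon>`. Its stroke #000000 means cut at S844, F783. After flipping Y the toolpath is (7.1778,57.9085) → (66.2673,57.9085) → (66.2673,18.3081) → (7.1778,18.3081) → (7.1778,57.9085), returning to the start.

Shape 2 is a rectangle drawn with `<rect>`. Its stroke #000000 means cut at S844, F783. After flipping Y the toolpath is (59.9263,72.9977) → (160.4174,72.9977) → (160.4174,65.1875) → (59.9263,65.1875) → (59.9263,72.9977), returning to the start.

Shape 3 is a rectangle drawn with `<polygon>`. Its stroke #000000 means cut at S844, F783. After flipping Y the toolpath is (124.5903,64.1804) → (214.0371,64.1804) → (214.0371,21.7056) → (124.5903,21.7056) → (124.5903,64.1804), returning to the start.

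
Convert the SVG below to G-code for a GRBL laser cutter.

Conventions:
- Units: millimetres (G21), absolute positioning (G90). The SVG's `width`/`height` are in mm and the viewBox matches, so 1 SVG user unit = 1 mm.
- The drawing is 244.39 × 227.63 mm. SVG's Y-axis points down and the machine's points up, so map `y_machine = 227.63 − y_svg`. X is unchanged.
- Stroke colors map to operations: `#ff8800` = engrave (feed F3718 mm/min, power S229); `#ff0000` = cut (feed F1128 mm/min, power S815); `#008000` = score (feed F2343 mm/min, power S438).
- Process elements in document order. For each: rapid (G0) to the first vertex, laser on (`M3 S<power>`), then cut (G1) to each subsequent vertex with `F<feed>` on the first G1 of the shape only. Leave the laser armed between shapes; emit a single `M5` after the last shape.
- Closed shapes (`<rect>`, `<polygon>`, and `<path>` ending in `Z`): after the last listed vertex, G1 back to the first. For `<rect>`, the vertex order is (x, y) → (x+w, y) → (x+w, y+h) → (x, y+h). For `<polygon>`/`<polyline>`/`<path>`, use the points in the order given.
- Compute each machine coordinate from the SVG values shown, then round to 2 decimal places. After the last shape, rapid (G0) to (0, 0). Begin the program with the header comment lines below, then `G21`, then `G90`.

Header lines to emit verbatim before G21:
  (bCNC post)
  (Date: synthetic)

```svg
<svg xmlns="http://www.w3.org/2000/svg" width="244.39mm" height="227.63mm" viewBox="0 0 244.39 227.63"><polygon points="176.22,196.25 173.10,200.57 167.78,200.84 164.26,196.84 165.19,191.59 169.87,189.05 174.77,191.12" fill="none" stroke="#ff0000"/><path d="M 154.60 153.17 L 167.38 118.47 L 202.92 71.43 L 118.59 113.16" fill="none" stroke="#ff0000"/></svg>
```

1 u = 1 mm; y_m = 227.63 − y.

[1] `<polygon>` regular polygon, #ff0000→cut S815 F1128: (176.22,31.38) → (173.10,27.06) → (167.78,26.79) → (164.26,30.79) → (165.19,36.04) → (169.87,38.58) → (174.77,36.51) → (176.22,31.38) (closed)

[2] `<path>` open polyline, #ff0000→cut S815 F1128: (154.60,74.46) → (167.38,109.16) → (202.92,156.20) → (118.59,114.47)

(bCNC post)
(Date: synthetic)
G21
G90
G0 X176.22 Y31.38
M3 S815
G1 X173.10 Y27.06 F1128
G1 X167.78 Y26.79
G1 X164.26 Y30.79
G1 X165.19 Y36.04
G1 X169.87 Y38.58
G1 X174.77 Y36.51
G1 X176.22 Y31.38
G0 X154.60 Y74.46
M3 S815
G1 X167.38 Y109.16 F1128
G1 X202.92 Y156.20
G1 X118.59 Y114.47
M5
G0 X0.00 Y0.00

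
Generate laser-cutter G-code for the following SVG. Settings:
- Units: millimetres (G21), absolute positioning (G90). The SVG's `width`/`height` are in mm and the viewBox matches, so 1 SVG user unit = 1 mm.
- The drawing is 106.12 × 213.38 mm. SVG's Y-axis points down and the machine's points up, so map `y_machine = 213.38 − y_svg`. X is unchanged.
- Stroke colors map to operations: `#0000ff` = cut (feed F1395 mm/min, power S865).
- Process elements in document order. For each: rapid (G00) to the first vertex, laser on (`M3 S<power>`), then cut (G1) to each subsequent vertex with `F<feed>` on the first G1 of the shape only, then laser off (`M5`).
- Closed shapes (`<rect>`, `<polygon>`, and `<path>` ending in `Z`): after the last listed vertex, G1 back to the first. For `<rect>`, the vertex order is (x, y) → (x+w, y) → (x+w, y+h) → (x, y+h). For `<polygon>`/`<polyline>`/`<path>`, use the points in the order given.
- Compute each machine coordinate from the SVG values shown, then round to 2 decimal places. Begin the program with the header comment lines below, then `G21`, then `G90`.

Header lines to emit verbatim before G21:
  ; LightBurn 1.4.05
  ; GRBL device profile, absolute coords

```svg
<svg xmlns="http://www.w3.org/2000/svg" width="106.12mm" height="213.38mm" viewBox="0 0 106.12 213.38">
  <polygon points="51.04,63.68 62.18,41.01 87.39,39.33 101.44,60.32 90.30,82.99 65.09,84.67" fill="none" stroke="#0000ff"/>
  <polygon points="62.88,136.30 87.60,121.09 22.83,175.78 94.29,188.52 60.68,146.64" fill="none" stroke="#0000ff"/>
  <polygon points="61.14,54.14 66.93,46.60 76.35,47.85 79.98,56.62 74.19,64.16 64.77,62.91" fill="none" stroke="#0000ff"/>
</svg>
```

; LightBurn 1.4.05
; GRBL device profile, absolute coords
G21
G90
G00 X51.04 Y149.70
M3 S865
G1 X62.18 Y172.37 F1395
G1 X87.39 Y174.05
G1 X101.44 Y153.06
G1 X90.30 Y130.39
G1 X65.09 Y128.71
G1 X51.04 Y149.70
M5
G00 X62.88 Y77.08
M3 S865
G1 X87.60 Y92.29 F1395
G1 X22.83 Y37.60
G1 X94.29 Y24.86
G1 X60.68 Y66.74
G1 X62.88 Y77.08
M5
G00 X61.14 Y159.24
M3 S865
G1 X66.93 Y166.78 F1395
G1 X76.35 Y165.53
G1 X79.98 Y156.76
G1 X74.19 Y149.22
G1 X64.77 Y150.47
G1 X61.14 Y159.24
M5

1 u = 1 mm; y_m = 213.38 − y.

[1] `<polygon>` regular polygon, #0000ff→cut S865 F1395: (51.04,149.70) → (62.18,172.37) → (87.39,174.05) → (101.44,153.06) → (90.30,130.39) → (65.09,128.71) → (51.04,149.70) (closed)

[2] `<polygon>` closed polygon, #0000ff→cut S865 F1395: (62.88,77.08) → (87.60,92.29) → (22.83,37.60) → (94.29,24.86) → (60.68,66.74) → (62.88,77.08) (closed)

[3] `<polygon>` regular polygon, #0000ff→cut S865 F1395: (61.14,159.24) → (66.93,166.78) → (76.35,165.53) → (79.98,156.76) → (74.19,149.22) → (64.77,150.47) → (61.14,159.24) (closed)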